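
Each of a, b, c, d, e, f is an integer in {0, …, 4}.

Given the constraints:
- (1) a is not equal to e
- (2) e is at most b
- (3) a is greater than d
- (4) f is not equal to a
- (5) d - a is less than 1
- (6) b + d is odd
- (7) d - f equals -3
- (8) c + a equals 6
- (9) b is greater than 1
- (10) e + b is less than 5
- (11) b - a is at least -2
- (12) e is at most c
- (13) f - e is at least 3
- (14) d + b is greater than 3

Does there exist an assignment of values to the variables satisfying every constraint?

Satisfiable

Take a = 3, b = 4, c = 3, d = 1, e = 0, f = 4. Then constraint 5: d - a = -2; constraint 7: d - f = -3; constraint 8: c + a = 6, and every other listed constraint is also met.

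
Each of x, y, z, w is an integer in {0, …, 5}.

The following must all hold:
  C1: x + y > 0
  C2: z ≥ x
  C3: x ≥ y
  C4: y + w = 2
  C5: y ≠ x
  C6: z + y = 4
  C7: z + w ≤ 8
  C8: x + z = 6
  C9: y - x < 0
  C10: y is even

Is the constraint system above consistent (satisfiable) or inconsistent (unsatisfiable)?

Try x = 2, y = 0, z = 4, w = 2.
Check constraint 1: x + y = 2; constraint 4: y + w = 2. The remaining constraints are straightforward to verify.

Satisfiable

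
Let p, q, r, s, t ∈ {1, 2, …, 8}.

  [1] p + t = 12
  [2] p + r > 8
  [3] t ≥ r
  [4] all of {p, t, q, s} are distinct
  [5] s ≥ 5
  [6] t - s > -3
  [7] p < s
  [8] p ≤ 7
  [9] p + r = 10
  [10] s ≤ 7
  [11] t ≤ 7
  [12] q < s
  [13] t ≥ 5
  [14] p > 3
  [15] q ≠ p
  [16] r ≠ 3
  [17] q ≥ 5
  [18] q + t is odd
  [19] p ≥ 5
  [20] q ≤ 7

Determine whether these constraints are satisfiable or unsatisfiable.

Unsatisfiable

Constraints 5, 8, 10, 11, 13, 17, 19, and 20 confine each of p, t, q, s to the 3 values {5, …, 7}.
Constraint 4 requires all 4 of them to be distinct, but only 3 values are available — impossible by the pigeonhole principle.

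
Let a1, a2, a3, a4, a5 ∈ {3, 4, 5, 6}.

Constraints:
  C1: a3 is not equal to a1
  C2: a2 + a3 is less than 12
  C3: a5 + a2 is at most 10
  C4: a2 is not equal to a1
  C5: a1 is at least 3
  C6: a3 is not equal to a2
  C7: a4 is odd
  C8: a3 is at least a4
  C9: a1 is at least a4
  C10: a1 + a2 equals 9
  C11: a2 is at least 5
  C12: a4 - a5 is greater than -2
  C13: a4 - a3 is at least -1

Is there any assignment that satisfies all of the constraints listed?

Take a1 = 3, a2 = 6, a3 = 4, a4 = 3, a5 = 4. Then constraint 2: a2 + a3 = 10; constraint 3: a5 + a2 = 10, and every other listed constraint is also met.

Satisfiable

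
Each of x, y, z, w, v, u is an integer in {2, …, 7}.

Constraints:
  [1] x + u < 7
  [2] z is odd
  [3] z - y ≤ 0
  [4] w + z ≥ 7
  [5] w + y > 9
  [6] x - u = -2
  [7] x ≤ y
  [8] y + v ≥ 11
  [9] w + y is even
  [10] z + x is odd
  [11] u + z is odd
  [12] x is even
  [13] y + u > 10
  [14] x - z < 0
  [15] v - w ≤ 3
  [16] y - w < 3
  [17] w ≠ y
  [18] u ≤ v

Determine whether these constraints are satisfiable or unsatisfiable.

Take x = 2, y = 7, z = 5, w = 5, v = 7, u = 4. Then constraint 1: x + u = 6; constraint 3: z - y = -2; constraint 4: w + z = 10, and every other listed constraint is also met.

Satisfiable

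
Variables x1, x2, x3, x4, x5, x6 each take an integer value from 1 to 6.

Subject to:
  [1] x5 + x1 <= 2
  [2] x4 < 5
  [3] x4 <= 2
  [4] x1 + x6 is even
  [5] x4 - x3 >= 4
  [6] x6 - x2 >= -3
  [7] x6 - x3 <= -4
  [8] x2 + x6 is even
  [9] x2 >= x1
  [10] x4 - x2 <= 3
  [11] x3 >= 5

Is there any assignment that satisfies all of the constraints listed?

Unsatisfiable

Constraints 5, 6, 7, and 10 give x2 − x4 ≥ -3, x4 − x3 ≥ 4, x3 − x6 ≥ 4, x6 − x2 ≥ -3.
Adding all 4 inequalities: the left sides telescope to 0, and the right sides sum to (-3) + 4 + 4 + (-3) = 2. So 0 ≥ 2, which is false.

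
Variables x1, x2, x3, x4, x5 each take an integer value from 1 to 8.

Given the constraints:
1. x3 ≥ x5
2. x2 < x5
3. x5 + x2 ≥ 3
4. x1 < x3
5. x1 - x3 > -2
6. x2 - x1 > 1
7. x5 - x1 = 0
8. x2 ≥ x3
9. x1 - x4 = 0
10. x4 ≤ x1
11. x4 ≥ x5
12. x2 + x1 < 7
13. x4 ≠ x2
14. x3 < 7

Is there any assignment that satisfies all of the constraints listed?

Unsatisfiable

Constraints 2, 4, 8, 10, and 11 give x5 ≤ x4, x4 ≤ x1, x1 < x3, x3 ≤ x2, x2 < x5. Chaining: x5 ≤ x4 ≤ x1 < x3 ≤ x2 < x5, which forces x5 < x5 — impossible.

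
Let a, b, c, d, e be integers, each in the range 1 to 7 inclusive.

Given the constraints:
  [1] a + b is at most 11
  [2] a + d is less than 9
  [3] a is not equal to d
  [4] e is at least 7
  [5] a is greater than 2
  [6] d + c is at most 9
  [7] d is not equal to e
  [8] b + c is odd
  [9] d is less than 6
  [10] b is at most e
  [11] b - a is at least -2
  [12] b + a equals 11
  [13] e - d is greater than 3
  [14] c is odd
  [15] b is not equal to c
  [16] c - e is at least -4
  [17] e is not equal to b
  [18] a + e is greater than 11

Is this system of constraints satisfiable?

One satisfying assignment is a = 5, b = 6, c = 5, d = 1, e = 7.
For the less obvious constraints — constraint 1: a + b = 11; constraint 2: a + d = 6; constraint 6: d + c = 6 — and the others hold by inspection.

Satisfiable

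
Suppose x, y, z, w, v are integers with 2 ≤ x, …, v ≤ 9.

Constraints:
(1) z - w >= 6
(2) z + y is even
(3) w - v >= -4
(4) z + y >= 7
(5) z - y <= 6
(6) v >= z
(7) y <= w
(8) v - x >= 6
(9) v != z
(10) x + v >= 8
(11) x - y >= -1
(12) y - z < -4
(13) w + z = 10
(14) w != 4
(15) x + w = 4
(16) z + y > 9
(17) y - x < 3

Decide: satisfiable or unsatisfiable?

Unsatisfiable

Constraints 1, 3, 5, 8, and 11 give y − z ≥ -6, z − w ≥ 6, w − v ≥ -4, v − x ≥ 6, x − y ≥ -1.
Adding all 5 inequalities: the left sides telescope to 0, and the right sides sum to (-6) + 6 + (-4) + 6 + (-1) = 1. So 0 ≥ 1, which is false.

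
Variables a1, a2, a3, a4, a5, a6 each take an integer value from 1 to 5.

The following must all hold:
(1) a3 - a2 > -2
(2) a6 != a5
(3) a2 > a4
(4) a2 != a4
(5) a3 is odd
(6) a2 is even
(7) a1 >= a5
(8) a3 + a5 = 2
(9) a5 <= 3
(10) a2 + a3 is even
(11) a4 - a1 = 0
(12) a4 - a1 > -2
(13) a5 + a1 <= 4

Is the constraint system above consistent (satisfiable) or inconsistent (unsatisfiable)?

Unsatisfiable

Constraint 6 makes a2 even and constraint 5 makes a3 odd, so a2 + a3 must be odd. Constraint 10 says a2 + a3 is even — contradiction.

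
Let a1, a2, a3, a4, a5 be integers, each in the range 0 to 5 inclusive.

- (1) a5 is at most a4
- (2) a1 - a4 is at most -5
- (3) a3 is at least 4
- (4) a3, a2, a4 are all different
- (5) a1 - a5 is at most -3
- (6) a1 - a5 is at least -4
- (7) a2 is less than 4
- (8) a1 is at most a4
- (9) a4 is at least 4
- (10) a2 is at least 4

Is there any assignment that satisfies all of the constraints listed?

Constraints 3, 9, and 10 confine each of a3, a2, a4 to the 2 values {4, 5} (the domain already gives each ≤ 5).
Constraint 4 requires all 3 of them to be distinct, but only 2 values are available — impossible by the pigeonhole principle.

Unsatisfiable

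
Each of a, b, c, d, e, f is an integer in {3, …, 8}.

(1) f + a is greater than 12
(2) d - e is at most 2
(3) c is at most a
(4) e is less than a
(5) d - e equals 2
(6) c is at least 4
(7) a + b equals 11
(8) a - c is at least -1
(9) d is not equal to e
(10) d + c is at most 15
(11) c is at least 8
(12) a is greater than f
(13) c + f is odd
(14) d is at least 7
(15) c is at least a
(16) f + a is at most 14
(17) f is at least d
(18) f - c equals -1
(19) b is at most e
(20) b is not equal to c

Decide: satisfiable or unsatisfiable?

Unsatisfiable

From constraints 14 and 17: f ≥ d ≥ 7. From constraints 3 and 11: a ≥ c ≥ 8. Hence f + a ≥ 15. But constraint 16 requires f + a ≤ 14, and 14 < 15. Contradiction.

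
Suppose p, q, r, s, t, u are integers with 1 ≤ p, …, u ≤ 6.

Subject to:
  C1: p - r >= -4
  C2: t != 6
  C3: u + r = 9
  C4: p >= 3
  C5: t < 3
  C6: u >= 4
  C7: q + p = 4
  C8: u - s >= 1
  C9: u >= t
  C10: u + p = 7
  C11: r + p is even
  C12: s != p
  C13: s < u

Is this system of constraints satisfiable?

One satisfying assignment is p = 3, q = 1, r = 5, s = 2, t = 1, u = 4.
For the less obvious constraints — constraint 1: p - r = -2; constraint 3: u + r = 9; constraint 7: q + p = 4 — and the others hold by inspection.

Satisfiable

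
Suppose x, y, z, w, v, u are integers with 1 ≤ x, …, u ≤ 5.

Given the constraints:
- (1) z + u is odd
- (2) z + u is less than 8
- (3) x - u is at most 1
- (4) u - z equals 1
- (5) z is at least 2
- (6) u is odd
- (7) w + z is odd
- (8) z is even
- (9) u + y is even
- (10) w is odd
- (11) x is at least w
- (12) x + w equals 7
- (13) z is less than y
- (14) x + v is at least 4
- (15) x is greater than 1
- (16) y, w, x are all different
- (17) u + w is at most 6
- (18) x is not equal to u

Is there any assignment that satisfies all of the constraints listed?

Satisfiable

One satisfying assignment is x = 4, y = 5, z = 2, w = 3, v = 1, u = 3.
For the less obvious constraints — constraint 2: z + u = 5; constraint 3: x - u = 1; constraint 4: u - z = 1 — and the others hold by inspection.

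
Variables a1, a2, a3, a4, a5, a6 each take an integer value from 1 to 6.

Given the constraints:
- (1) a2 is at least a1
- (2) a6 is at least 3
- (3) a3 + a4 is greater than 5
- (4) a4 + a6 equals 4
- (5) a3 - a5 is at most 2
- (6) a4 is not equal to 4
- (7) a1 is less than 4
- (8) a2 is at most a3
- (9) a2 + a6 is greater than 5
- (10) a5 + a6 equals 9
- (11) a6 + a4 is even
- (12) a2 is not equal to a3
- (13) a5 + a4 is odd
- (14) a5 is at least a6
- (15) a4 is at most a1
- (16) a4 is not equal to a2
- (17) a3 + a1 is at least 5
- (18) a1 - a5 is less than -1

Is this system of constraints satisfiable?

The assignment a1 = 2, a2 = 3, a3 = 5, a4 = 1, a5 = 6, a6 = 3 works:
  constraint 3 holds since a3 + a4 = 6.
  constraint 4 holds since a4 + a6 = 4.
The rest check out directly.

Satisfiable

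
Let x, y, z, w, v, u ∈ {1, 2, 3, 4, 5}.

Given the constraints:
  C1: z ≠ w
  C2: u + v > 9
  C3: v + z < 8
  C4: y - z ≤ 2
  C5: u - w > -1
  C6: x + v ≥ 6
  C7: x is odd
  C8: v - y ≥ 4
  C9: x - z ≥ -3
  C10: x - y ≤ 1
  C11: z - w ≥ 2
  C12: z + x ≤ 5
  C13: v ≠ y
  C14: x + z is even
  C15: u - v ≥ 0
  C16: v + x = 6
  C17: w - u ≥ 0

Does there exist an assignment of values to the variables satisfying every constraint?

Constraints 8, 9, 10, 11, 15, and 17 give y − x ≥ -1, x − z ≥ -3, z − w ≥ 2, w − u ≥ 0, u − v ≥ 0, v − y ≥ 4.
Adding all 6 inequalities: the left sides telescope to 0, and the right sides sum to (-1) + (-3) + 2 + 0 + 0 + 4 = 2. So 0 ≥ 2, which is false.

Unsatisfiable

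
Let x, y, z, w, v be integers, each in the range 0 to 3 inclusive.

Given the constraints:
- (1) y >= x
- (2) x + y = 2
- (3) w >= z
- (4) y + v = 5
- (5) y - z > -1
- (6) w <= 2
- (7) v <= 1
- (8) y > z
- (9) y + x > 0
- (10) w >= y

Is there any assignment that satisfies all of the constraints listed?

From constraints 6 and 10: y ≤ w ≤ 2. From constraint 7: v ≤ 1. Hence y + v ≤ 3. But constraint 4 requires y + v = 5, and 5 > 3. Contradiction.

Unsatisfiable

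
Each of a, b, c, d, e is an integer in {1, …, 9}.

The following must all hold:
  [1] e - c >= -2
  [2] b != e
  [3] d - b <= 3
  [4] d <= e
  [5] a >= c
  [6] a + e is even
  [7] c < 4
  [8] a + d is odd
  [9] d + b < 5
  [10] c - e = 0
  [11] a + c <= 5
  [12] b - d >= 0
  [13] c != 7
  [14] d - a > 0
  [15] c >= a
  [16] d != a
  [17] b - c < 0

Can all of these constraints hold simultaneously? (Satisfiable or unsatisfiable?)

Unsatisfiable

Constraints 5, 12, 14, and 17 give a < d, d ≤ b, b < c, c ≤ a. Chaining: a < d ≤ b < c ≤ a, which forces a < a — impossible.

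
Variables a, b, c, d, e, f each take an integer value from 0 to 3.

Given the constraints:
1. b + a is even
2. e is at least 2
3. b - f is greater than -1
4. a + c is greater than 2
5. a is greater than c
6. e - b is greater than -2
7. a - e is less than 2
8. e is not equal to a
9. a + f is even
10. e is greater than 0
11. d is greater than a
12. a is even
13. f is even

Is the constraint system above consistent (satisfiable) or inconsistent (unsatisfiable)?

The assignment a = 2, b = 2, c = 1, d = 3, e = 3, f = 0 works:
  constraint 3 holds since b - f = 2.
  constraint 4 holds since a + c = 3.
The rest check out directly.

Satisfiable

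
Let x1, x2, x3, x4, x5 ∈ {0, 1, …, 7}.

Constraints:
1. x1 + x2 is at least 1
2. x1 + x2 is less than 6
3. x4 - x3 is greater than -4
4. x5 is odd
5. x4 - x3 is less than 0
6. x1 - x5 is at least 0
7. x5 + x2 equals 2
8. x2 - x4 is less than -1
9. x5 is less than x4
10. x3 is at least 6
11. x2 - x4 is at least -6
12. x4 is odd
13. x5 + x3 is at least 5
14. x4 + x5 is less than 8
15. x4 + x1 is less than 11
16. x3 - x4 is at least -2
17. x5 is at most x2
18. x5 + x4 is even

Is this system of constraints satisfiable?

Take x1 = 3, x2 = 1, x3 = 6, x4 = 5, x5 = 1. Then constraint 1: x1 + x2 = 4; constraint 2: x1 + x2 = 4; constraint 3: x4 - x3 = -1, and every other listed constraint is also met.

Satisfiable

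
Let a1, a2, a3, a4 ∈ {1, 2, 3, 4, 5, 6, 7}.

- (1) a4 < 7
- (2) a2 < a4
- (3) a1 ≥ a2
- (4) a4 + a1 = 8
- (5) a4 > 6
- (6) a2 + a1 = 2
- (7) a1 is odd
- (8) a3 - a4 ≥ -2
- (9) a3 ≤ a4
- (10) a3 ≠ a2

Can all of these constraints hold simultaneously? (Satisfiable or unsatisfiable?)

From constraint 5: a4 ≥ 7. From constraint 1: a4 ≤ 6. But 6 < 7, so no value of a4 works.

Unsatisfiable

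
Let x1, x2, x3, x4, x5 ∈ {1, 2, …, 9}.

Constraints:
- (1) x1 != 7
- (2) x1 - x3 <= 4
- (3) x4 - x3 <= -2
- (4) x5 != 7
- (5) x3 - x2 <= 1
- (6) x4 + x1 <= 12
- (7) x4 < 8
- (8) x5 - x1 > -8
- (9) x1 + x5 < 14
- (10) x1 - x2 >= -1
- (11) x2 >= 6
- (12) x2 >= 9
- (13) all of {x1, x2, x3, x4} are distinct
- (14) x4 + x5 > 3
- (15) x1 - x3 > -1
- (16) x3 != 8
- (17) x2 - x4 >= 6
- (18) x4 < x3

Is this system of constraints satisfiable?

One satisfying assignment is x1 = 8, x2 = 9, x3 = 7, x4 = 2, x5 = 3.
For the less obvious constraints — constraint 2: x1 - x3 = 1; constraint 3: x4 - x3 = -5; constraint 5: x3 - x2 = -2 — and the others hold by inspection.

Satisfiable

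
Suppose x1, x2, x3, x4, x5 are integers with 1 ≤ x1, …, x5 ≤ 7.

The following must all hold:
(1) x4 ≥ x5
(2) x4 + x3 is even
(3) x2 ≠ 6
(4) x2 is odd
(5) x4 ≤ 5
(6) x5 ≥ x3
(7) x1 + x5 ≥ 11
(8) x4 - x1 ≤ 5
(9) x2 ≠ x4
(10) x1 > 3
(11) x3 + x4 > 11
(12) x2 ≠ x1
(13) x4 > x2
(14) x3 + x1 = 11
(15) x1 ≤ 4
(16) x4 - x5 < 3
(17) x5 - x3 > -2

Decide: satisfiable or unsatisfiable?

From constraint 15: x1 ≤ 4. From constraints 1 and 5: x5 ≤ x4 ≤ 5. Hence x1 + x5 ≤ 9. But constraint 7 requires x1 + x5 ≥ 11, and 11 > 9. Contradiction.

Unsatisfiable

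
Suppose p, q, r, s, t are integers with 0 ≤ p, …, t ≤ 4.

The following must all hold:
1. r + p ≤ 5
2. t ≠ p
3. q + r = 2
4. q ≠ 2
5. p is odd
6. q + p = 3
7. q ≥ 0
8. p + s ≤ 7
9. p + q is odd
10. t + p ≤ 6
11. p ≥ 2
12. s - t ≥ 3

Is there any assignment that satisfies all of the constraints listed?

The assignment p = 3, q = 0, r = 2, s = 3, t = 0 works:
  constraint 1 holds since r + p = 5.
  constraint 3 holds since q + r = 2.
  constraint 6 holds since q + p = 3.
The rest check out directly.

Satisfiable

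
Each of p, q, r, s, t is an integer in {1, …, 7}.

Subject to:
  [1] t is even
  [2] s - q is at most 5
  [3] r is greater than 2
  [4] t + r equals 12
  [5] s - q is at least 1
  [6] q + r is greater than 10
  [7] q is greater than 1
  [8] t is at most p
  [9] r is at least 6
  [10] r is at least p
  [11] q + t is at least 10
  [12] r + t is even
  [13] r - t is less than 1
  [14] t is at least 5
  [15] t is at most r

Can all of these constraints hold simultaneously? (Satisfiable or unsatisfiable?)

Satisfiable

Setting (p, q, r, s, t) = (6, 5, 6, 7, 6) satisfies everything: constraint 2: s - q = 2; constraint 4: t + r = 12, and the others follow.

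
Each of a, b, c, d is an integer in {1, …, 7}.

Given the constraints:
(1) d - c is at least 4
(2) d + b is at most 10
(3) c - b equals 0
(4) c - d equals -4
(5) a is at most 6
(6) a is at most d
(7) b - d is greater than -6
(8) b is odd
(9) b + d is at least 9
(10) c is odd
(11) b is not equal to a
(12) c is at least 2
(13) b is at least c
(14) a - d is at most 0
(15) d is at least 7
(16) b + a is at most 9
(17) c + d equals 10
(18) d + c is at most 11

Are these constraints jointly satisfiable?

Satisfiable

Try a = 6, b = 3, c = 3, d = 7.
Check constraint 1: d - c = 4; constraint 2: d + b = 10. The remaining constraints are straightforward to verify.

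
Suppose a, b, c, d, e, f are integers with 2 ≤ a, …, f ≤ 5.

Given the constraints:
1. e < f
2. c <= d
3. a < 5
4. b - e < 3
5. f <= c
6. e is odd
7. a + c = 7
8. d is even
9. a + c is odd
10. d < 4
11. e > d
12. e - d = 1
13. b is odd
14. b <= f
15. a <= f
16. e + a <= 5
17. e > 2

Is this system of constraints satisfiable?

Constraints 1, 2, 5, and 11 give d < e, e < f, f ≤ c, c ≤ d. Chaining: d < e < f ≤ c ≤ d, which forces d < d — impossible.

Unsatisfiable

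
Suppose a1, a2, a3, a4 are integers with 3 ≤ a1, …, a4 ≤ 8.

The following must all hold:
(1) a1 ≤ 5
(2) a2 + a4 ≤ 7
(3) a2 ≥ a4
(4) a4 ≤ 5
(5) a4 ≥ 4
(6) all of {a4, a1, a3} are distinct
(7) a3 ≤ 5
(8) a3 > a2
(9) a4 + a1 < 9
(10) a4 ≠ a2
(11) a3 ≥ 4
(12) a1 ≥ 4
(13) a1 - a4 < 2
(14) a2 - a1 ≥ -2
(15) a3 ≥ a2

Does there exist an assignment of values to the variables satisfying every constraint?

Constraints 1, 4, 5, 7, 11, and 12 confine each of a4, a1, a3 to the 2 values {4, 5}.
Constraint 6 requires all 3 of them to be distinct, but only 2 values are available — impossible by the pigeonhole principle.

Unsatisfiable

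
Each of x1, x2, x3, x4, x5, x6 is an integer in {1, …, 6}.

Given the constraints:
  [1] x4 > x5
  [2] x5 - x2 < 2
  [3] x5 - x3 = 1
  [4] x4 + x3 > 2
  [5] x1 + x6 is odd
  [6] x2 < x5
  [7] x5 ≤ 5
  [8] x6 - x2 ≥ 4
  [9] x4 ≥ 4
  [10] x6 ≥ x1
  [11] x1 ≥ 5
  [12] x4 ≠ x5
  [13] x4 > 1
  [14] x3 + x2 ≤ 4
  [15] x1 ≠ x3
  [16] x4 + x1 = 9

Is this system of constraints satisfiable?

The assignment x1 = 5, x2 = 1, x3 = 1, x4 = 4, x5 = 2, x6 = 6 works:
  constraint 2 holds since x5 - x2 = 1.
  constraint 3 holds since x5 - x3 = 1.
The rest check out directly.

Satisfiable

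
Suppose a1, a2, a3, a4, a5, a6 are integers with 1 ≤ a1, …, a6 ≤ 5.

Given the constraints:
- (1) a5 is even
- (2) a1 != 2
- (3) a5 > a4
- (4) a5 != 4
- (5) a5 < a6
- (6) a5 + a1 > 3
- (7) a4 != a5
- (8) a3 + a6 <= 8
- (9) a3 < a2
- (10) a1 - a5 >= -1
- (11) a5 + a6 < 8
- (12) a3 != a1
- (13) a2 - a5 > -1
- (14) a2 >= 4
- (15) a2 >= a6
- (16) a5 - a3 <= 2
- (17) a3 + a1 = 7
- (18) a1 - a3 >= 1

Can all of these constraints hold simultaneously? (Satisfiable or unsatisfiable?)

One satisfying assignment is a1 = 4, a2 = 4, a3 = 3, a4 = 1, a5 = 2, a6 = 3.
For the less obvious constraints — constraint 6: a5 + a1 = 6; constraint 8: a3 + a6 = 6 — and the others hold by inspection.

Satisfiable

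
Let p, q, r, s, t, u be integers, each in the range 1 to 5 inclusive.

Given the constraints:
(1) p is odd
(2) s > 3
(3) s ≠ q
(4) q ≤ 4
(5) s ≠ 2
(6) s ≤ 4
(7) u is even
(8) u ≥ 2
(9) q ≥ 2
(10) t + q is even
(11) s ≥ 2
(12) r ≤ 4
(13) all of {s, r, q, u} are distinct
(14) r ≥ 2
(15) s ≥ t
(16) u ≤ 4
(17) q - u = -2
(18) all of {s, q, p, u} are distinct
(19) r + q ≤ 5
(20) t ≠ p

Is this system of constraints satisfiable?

Unsatisfiable

Constraints 4, 6, 8, 9, 11, 12, 14, and 16 confine each of s, r, q, u to the 3 values {2, …, 4}.
Constraint 13 requires all 4 of them to be distinct, but only 3 values are available — impossible by the pigeonhole principle.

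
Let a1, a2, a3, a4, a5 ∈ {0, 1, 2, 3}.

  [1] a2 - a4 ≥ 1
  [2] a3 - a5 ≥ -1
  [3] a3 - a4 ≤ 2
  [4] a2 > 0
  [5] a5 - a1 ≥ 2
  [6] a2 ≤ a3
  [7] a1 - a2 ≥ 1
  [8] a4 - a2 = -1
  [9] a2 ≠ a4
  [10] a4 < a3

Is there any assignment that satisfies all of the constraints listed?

Unsatisfiable

Constraints 1, 2, 3, 5, and 7 give a4 − a3 ≥ -2, a3 − a5 ≥ -1, a5 − a1 ≥ 2, a1 − a2 ≥ 1, a2 − a4 ≥ 1.
Adding all 5 inequalities: the left sides telescope to 0, and the right sides sum to (-2) + (-1) + 2 + 1 + 1 = 1. So 0 ≥ 1, which is false.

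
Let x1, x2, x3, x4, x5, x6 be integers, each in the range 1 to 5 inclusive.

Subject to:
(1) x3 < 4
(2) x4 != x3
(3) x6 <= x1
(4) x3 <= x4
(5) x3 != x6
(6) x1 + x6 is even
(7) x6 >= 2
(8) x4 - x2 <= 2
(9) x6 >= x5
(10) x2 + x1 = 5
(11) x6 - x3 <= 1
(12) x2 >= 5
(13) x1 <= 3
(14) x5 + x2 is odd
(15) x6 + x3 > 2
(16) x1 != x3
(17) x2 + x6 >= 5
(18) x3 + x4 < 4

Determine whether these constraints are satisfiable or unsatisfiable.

From constraint 12: x2 ≥ 5. From constraints 3 and 7: x1 ≥ x6 ≥ 2. Hence x2 + x1 ≥ 7. But constraint 10 requires x2 + x1 = 5, and 5 < 7. Contradiction.

Unsatisfiable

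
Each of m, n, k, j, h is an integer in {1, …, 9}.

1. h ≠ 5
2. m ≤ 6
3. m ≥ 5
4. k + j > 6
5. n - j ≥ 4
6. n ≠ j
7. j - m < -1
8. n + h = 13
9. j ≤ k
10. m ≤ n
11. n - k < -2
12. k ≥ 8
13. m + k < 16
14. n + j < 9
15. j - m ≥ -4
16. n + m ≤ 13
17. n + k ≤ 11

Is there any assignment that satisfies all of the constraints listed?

From constraints 3 and 10: n ≥ m ≥ 5. From constraint 12: k ≥ 8. Hence n + k ≥ 13. But constraint 17 requires n + k ≤ 11, and 11 < 13. Contradiction.

Unsatisfiable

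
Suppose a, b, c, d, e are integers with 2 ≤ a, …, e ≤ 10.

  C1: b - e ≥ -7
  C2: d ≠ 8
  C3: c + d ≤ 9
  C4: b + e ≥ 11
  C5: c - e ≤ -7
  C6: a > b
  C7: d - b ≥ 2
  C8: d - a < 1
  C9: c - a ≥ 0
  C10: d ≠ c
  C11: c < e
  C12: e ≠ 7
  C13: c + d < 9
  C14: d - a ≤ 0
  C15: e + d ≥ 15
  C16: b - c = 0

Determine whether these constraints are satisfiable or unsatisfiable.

Constraints 1, 5, 7, 9, and 14 give d − b ≥ 2, b − e ≥ -7, e − c ≥ 7, c − a ≥ 0, a − d ≥ 0.
Adding all 5 inequalities: the left sides telescope to 0, and the right sides sum to 2 + (-7) + 7 + 0 + 0 = 2. So 0 ≥ 2, which is false.

Unsatisfiable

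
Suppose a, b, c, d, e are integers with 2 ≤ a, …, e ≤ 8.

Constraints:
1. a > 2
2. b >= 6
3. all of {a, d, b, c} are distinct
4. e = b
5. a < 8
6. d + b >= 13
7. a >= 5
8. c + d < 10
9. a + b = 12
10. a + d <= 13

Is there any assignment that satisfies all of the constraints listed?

Setting (a, b, c, d, e) = (5, 7, 2, 6, 7) satisfies everything: constraint 6: d + b = 13; constraint 8: c + d = 8, and the others follow.

Satisfiable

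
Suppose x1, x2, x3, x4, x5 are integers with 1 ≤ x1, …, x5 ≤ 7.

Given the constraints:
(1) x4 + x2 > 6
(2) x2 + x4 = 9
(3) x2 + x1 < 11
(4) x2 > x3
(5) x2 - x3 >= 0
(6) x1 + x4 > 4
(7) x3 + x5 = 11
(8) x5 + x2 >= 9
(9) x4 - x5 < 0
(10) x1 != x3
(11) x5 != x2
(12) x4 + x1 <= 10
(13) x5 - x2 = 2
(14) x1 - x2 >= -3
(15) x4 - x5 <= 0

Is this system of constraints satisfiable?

Satisfiable

Try x1 = 3, x2 = 5, x3 = 4, x4 = 4, x5 = 7.
Check constraint 1: x4 + x2 = 9; constraint 2: x2 + x4 = 9. The remaining constraints are straightforward to verify.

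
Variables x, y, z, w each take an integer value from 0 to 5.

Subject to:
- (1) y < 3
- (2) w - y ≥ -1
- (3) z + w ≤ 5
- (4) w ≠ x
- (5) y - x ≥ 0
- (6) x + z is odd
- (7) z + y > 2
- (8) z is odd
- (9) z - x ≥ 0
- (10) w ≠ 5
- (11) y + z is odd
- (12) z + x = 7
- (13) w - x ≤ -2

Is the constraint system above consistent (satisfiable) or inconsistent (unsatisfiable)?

Unsatisfiable

Constraints 2, 5, and 13 give w − y ≥ -1, y − x ≥ 0, x − w ≥ 2.
Adding all 3 inequalities: the left sides telescope to 0, and the right sides sum to (-1) + 0 + 2 = 1. So 0 ≥ 1, which is false.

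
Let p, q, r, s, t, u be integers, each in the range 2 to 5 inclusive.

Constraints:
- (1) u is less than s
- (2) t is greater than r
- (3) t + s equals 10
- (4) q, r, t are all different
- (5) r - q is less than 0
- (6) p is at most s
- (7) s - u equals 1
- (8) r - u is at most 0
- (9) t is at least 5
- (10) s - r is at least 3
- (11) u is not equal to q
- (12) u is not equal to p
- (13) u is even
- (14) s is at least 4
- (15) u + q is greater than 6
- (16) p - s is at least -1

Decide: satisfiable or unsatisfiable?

Setting (p, q, r, s, t, u) = (5, 3, 2, 5, 5, 4) satisfies everything: constraint 3: t + s = 10; constraint 5: r - q = -1, and the others follow.

Satisfiable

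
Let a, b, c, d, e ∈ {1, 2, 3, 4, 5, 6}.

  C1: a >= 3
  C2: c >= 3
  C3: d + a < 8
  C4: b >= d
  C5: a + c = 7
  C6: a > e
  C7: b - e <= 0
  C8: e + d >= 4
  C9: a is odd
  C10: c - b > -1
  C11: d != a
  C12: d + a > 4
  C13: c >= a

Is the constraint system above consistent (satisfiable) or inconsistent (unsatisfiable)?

Satisfiable

The assignment a = 3, b = 2, c = 4, d = 2, e = 2 works:
  constraint 3 holds since d + a = 5.
  constraint 5 holds since a + c = 7.
  constraint 7 holds since b - e = 0.
The rest check out directly.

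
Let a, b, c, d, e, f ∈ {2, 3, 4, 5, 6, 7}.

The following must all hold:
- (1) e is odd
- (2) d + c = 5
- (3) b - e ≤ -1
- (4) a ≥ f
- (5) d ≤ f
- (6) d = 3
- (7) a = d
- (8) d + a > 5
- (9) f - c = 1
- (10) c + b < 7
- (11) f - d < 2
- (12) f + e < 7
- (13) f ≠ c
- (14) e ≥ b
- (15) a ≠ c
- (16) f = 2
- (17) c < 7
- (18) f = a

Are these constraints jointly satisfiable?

Unsatisfiable

Constraint 16 fixes f = 2 and constraint 6 fixes d = 3. Constraints 7 and 18 give f = a = d, so f = d. But 2 ≠ 3 — contradiction.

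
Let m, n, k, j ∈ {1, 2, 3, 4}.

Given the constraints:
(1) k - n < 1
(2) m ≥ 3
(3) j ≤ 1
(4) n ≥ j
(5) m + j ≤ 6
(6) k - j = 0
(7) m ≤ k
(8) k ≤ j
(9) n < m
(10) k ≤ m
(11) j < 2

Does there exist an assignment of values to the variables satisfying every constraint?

Unsatisfiable

From constraints 2 and 7: k ≥ m and m ≥ 3, so k ≥ 3. From constraints 3 and 8: k ≤ j and j ≤ 1, so k ≤ 1. But 1 < 3, so no value of k works.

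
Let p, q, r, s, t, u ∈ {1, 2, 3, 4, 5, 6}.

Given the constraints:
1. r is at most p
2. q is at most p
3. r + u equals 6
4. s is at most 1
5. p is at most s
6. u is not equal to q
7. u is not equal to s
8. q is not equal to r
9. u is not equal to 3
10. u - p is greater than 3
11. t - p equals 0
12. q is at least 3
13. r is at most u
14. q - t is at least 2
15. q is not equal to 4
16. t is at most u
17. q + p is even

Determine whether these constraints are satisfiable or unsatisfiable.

From constraints 2 and 12: p ≥ q and q ≥ 3, so p ≥ 3. From constraints 4 and 5: p ≤ s and s ≤ 1, so p ≤ 1. But 1 < 3, so no value of p works.

Unsatisfiable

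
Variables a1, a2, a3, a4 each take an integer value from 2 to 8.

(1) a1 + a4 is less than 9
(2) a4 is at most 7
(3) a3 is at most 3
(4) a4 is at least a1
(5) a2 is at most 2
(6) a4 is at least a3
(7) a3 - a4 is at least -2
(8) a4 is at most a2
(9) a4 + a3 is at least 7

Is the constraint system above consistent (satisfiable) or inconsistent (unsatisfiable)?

From constraints 5 and 8: a4 ≤ a2 ≤ 2. From constraint 3: a3 ≤ 3. Hence a4 + a3 ≤ 5. But constraint 9 requires a4 + a3 ≥ 7, and 7 > 5. Contradiction.

Unsatisfiable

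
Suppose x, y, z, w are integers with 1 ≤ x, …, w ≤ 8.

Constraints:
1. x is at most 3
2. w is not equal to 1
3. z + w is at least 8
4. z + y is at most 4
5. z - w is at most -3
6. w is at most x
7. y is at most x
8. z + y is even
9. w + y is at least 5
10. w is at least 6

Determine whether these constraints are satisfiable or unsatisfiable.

From constraint 10: w ≥ 6. From constraints 1 and 6: w ≤ x and x ≤ 3, so w ≤ 3. But 3 < 6, so no value of w works.

Unsatisfiable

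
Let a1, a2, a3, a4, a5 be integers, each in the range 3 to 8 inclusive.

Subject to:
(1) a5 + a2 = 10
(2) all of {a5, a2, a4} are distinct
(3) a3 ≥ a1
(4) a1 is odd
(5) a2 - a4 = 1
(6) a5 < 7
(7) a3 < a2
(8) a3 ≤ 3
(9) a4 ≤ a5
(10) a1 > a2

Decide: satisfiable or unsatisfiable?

Unsatisfiable

Constraints 3, 7, and 10 give a2 < a1, a1 ≤ a3, a3 < a2. Chaining: a2 < a1 ≤ a3 < a2, which forces a2 < a2 — impossible.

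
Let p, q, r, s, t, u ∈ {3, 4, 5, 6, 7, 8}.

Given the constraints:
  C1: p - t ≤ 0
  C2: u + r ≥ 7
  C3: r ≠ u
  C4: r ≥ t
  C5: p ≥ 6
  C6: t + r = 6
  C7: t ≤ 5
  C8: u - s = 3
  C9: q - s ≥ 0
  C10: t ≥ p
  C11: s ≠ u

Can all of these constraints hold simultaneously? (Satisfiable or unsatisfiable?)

From constraint 5: p ≥ 6. From constraints 7 and 10: p ≤ t and t ≤ 5, so p ≤ 5. But 5 < 6, so no value of p works.

Unsatisfiable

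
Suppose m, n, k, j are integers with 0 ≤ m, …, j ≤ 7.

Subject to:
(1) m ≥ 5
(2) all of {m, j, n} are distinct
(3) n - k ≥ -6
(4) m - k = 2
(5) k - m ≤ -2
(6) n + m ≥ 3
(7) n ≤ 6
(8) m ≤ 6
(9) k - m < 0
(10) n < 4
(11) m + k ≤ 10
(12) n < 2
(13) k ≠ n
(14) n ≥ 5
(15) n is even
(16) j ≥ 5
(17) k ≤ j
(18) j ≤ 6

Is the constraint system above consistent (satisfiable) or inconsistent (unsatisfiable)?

Constraints 1, 7, 8, 14, 16, and 18 confine each of m, j, n to the 2 values {5, 6}.
Constraint 2 requires all 3 of them to be distinct, but only 2 values are available — impossible by the pigeonhole principle.

Unsatisfiable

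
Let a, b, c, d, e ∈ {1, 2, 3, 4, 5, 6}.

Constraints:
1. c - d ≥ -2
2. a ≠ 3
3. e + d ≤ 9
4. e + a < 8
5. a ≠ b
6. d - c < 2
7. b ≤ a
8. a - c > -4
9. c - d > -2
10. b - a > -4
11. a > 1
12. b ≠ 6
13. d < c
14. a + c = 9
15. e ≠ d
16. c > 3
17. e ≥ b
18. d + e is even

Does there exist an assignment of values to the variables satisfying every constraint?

Satisfiable

Take a = 4, b = 2, c = 5, d = 4, e = 2. Then constraint 1: c - d = 1; constraint 3: e + d = 6, and every other listed constraint is also met.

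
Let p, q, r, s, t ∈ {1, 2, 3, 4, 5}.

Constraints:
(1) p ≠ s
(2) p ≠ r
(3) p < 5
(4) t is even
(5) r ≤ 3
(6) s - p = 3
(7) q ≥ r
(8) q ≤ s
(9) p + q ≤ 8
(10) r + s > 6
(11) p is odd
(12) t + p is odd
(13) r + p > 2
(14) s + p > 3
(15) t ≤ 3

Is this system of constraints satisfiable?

Try p = 1, q = 4, r = 3, s = 4, t = 2.
Check constraint 6: s - p = 3; constraint 9: p + q = 5; constraint 10: r + s = 7. The remaining constraints are straightforward to verify.

Satisfiable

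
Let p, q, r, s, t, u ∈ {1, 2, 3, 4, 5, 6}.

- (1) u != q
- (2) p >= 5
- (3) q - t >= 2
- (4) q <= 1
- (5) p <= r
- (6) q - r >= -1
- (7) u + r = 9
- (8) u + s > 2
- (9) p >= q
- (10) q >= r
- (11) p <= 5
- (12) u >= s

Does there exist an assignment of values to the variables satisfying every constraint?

Unsatisfiable

From constraints 2 and 5: r ≥ p and p ≥ 5, so r ≥ 5. From constraints 4 and 10: r ≤ q and q ≤ 1, so r ≤ 1. But 1 < 5, so no value of r works.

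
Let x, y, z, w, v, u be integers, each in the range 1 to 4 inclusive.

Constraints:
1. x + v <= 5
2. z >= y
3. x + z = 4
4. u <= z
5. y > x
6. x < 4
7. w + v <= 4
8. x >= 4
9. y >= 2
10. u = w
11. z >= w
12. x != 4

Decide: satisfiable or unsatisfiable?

From constraint 8: x ≥ 4. From constraints 2 and 9: z ≥ y ≥ 2. Hence x + z ≥ 6. But constraint 3 requires x + z = 4, and 4 < 6. Contradiction.

Unsatisfiable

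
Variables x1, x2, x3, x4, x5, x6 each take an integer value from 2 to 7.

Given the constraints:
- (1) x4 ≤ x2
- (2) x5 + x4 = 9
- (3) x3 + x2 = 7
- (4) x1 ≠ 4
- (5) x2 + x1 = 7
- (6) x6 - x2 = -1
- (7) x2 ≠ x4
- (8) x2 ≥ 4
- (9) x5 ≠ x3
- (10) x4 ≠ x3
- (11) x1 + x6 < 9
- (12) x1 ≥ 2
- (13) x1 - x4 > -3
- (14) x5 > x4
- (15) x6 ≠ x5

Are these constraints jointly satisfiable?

The assignment x1 = 2, x2 = 5, x3 = 2, x4 = 4, x5 = 5, x6 = 4 works:
  constraint 2 holds since x5 + x4 = 9.
  constraint 3 holds since x3 + x2 = 7.
  constraint 5 holds since x2 + x1 = 7.
The rest check out directly.

Satisfiable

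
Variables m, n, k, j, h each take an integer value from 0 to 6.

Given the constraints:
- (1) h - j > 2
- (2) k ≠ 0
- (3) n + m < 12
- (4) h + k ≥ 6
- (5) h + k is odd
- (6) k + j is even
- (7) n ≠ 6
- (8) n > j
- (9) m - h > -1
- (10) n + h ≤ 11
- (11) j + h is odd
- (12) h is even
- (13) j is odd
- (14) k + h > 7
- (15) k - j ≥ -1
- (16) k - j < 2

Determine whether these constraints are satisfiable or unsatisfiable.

Satisfiable

One satisfying assignment is m = 6, n = 5, k = 3, j = 3, h = 6.
For the less obvious constraints — constraint 1: h - j = 3; constraint 3: n + m = 11 — and the others hold by inspection.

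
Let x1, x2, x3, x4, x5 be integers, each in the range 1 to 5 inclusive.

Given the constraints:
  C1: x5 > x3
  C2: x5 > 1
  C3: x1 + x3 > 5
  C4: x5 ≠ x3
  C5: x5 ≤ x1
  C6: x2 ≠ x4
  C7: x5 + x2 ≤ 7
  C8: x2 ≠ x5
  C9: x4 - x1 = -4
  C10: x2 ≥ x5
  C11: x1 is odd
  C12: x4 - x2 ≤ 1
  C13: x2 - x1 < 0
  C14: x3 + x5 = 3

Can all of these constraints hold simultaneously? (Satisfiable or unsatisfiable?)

Satisfiable

The assignment x1 = 5, x2 = 3, x3 = 1, x4 = 1, x5 = 2 works:
  constraint 3 holds since x1 + x3 = 6.
  constraint 7 holds since x5 + x2 = 5.
  constraint 9 holds since x4 - x1 = -4.
The rest check out directly.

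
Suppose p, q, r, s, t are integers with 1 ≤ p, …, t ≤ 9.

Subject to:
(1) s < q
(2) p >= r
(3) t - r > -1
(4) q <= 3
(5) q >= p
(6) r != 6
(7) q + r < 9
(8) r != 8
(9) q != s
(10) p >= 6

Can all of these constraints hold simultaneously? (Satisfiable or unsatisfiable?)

Unsatisfiable

From constraints 5 and 10: q ≥ p and p ≥ 6, so q ≥ 6. From constraint 4: q ≤ 3. But 3 < 6, so no value of q works.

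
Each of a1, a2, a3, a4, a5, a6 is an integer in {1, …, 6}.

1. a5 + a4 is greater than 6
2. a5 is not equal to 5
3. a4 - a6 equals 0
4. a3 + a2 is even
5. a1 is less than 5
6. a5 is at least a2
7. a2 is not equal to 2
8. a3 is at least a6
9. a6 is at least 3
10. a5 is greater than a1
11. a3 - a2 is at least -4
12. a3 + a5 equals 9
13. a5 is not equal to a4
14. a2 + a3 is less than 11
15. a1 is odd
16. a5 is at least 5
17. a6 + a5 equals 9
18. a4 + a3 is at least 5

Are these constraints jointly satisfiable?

Setting (a1, a2, a3, a4, a5, a6) = (3, 5, 3, 3, 6, 3) satisfies everything: constraint 1: a5 + a4 = 9; constraint 3: a4 - a6 = 0; constraint 11: a3 - a2 = -2, and the others follow.

Satisfiable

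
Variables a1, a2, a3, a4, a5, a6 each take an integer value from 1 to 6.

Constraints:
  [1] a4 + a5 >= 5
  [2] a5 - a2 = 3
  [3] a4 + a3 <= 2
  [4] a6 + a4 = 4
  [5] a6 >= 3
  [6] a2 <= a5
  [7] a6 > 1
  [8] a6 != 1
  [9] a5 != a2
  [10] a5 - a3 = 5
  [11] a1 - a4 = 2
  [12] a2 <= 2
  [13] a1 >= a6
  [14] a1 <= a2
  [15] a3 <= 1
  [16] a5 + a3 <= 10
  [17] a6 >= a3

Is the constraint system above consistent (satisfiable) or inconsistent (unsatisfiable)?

From constraints 5 and 13: a1 ≥ a6 and a6 ≥ 3, so a1 ≥ 3. From constraints 12 and 14: a1 ≤ a2 and a2 ≤ 2, so a1 ≤ 2. But 2 < 3, so no value of a1 works.

Unsatisfiable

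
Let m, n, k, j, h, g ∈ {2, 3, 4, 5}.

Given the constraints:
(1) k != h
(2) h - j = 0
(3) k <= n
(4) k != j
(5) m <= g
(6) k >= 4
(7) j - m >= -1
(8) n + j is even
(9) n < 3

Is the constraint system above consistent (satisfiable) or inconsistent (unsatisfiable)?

From constraints 3 and 6: n ≥ k and k ≥ 4, so n ≥ 4. From constraint 9: n ≤ 2. But 2 < 4, so no value of n works.

Unsatisfiable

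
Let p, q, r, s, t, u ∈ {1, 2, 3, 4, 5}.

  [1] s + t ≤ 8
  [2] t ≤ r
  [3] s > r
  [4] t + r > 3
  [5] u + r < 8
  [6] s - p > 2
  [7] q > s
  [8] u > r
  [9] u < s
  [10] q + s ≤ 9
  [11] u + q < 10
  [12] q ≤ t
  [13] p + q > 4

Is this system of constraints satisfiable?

Constraints 2, 7, 8, 9, and 12 give r < u, u < s, s < q, q ≤ t, t ≤ r. Chaining: r < u < s < q ≤ t ≤ r, which forces r < r — impossible.

Unsatisfiable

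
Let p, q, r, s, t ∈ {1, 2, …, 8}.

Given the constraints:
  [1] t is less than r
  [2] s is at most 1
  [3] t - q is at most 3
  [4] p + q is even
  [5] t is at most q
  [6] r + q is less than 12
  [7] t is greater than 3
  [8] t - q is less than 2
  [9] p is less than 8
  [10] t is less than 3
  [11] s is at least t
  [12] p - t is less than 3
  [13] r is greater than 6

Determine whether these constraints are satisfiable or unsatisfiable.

From constraint 7: t ≥ 4. From constraints 2 and 11: t ≤ s and s ≤ 1, so t ≤ 1. But 1 < 4, so no value of t works.

Unsatisfiable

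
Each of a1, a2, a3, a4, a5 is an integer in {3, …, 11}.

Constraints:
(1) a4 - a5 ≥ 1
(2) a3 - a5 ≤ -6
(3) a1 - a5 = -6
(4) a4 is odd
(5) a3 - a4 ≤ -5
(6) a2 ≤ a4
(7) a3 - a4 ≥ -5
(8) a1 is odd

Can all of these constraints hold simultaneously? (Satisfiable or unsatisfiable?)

Unsatisfiable

Constraints 1, 2, and 7 give a3 − a4 ≥ -5, a4 − a5 ≥ 1, a5 − a3 ≥ 6.
Adding all 3 inequalities: the left sides telescope to 0, and the right sides sum to (-5) + 1 + 6 = 2. So 0 ≥ 2, which is false.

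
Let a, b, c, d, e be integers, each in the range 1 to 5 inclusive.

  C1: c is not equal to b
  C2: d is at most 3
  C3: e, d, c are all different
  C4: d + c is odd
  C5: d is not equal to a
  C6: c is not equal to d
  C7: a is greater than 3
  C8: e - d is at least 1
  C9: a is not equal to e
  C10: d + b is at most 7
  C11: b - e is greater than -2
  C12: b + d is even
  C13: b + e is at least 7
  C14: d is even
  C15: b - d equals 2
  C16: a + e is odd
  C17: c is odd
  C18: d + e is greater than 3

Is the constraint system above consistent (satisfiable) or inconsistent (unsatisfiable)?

Satisfiable

Try a = 5, b = 4, c = 1, d = 2, e = 4.
Check constraint 8: e - d = 2; constraint 10: d + b = 6. The remaining constraints are straightforward to verify.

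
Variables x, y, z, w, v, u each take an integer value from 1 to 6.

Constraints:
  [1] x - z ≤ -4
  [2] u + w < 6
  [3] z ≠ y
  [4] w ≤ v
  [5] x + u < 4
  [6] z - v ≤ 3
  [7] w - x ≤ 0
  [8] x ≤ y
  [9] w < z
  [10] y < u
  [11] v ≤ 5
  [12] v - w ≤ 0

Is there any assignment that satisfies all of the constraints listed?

Unsatisfiable

Constraints 1, 6, 7, and 12 give v − z ≥ -3, z − x ≥ 4, x − w ≥ 0, w − v ≥ 0.
Adding all 4 inequalities: the left sides telescope to 0, and the right sides sum to (-3) + 4 + 0 + 0 = 1. So 0 ≥ 1, which is false.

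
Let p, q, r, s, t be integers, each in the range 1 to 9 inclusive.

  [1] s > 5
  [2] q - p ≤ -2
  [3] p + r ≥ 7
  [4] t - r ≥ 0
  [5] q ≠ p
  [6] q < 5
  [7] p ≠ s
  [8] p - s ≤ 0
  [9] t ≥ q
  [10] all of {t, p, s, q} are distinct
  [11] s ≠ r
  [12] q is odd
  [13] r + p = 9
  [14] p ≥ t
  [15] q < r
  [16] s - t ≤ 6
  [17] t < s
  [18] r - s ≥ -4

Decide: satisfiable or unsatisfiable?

Satisfiable

One satisfying assignment is p = 5, q = 3, r = 4, s = 8, t = 4.
For the less obvious constraints — constraint 2: q - p = -2; constraint 3: p + r = 9; constraint 4: t - r = 0 — and the others hold by inspection.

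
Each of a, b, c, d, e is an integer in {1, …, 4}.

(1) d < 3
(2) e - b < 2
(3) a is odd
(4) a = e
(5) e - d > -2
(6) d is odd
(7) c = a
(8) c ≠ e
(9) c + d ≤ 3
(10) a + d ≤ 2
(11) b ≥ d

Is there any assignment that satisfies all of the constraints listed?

From constraints 4 and 7, c = a = e, so c = e. But constraint 8 says c ≠ e. Contradiction.

Unsatisfiable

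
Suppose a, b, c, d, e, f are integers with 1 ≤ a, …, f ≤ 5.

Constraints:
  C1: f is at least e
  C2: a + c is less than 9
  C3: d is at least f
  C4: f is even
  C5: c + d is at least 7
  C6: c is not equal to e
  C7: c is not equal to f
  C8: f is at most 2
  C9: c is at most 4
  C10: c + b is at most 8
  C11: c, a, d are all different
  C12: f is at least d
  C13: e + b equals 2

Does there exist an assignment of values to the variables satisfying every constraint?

From constraint 9: c ≤ 4. From constraints 8 and 12: d ≤ f ≤ 2. Hence c + d ≤ 6. But constraint 5 requires c + d ≥ 7, and 7 > 6. Contradiction.

Unsatisfiable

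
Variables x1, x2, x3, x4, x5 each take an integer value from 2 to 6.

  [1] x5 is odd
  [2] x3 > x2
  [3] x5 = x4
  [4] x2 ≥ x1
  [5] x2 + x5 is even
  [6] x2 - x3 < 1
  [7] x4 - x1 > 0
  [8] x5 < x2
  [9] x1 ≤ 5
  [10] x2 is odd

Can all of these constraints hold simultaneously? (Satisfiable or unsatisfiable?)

Satisfiable

Setting (x1, x2, x3, x4, x5) = (2, 5, 6, 3, 3) satisfies everything: constraint 6: x2 - x3 = -1; constraint 7: x4 - x1 = 1, and the others follow.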